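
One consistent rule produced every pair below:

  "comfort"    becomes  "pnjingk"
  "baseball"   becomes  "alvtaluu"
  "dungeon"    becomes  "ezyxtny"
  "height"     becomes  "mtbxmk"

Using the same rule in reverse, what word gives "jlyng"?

manor

c(2)→p(15) and o(14)→n(13) fit y≡15x+11 (mod 26); the inverse of 15 mod 26 is 7. This is an affine cipher: with a=0,…,z=25, each position x becomes (15x+11) mod 26.
Undoing it on jlyng: j(9)→7·(9−11)≡12=m; l(11)→7·(11−11)≡0=a; y(24)→7·(24−11)≡13=n; n(13)→7·(13−11)≡14=o; g(6)→7·(6−11)≡17=r (all mod 26).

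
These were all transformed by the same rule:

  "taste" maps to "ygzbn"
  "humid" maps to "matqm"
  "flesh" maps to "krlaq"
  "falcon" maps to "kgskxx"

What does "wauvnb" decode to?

runner

In taste: t→y is +5, a→g is +6, s→z is +7, t→b is +8 — the shift increases by 1 each position. Each letter shifts forward by (position + 5), i.e. 5, 6, 7, … — the shift grows by one for each successive letter.
Undoing it on wauvnb: w−5=r, a−6=u, u−7=n, v−8=n, n−9=e, b−10=r.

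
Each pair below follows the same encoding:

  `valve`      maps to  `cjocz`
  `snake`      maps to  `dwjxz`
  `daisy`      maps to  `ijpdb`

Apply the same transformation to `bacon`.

ajrnw

v(21)→c(2) and a(0)→j(9) fit y≡17x+9 (mod 26); the inverse of 17 mod 26 is 23. Each letter's alphabet position (a=0..z=25) is mapped through 17·x+9 mod 26 — an affine cipher.
Applying it to bacon: b(1)→17·1+9≡0=a; a(0)→17·0+9≡9=j; c(2)→17·2+9≡17=r; o(14)→17·14+9≡13=n; n(13)→17·13+9≡22=w (all mod 26).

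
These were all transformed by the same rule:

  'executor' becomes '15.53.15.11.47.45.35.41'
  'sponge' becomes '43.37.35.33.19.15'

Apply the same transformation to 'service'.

e(#5)→15 and x(#24)→53: differences scale by 2, so n = 2·pos + 5. The formula is n = 2×(alphabet index, a=1) + 5.
Applying it to service: s=19→43, e=5→15, r=18→41, v=22→49, i=9→23, c=3→11, e=5→15.

43.15.41.49.23.11.15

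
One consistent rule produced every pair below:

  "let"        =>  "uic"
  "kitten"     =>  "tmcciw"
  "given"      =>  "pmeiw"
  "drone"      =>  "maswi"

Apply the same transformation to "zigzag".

The shift depends on letter class: consonant l→u is +9, but vowel e→i is +4. The rule splits by letter class: vowels +4, consonants +9.
On zigzag: z(cons)+9=i, i(vowel)+4=m, g(cons)+9=p, z(cons)+9=i, a(vowel)+4=e, g(cons)+9=p.

impiep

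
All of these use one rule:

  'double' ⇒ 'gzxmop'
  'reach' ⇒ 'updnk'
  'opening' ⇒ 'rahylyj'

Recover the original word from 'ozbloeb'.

loyalty

Shifts by position in double: pos 0: d→g (+3), pos 1: o→z (+11), pos 2: u→x (+3), pos 3: b→m (+11) — repeating every 2. The shifts repeat in a cycle of length 2: positions 0,1,… shift by +3, +11, then the pattern repeats.
Undoing it on ozbloeb: o−3=l, z−11=o, b−3=y, l−11=a, o−3=l, e−11=t, b−3=y.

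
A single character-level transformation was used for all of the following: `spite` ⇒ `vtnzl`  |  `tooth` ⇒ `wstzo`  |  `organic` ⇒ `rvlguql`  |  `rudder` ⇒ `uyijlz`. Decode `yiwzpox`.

vertigo

In spite: s→v is +3, p→t is +4, i→n is +5, t→z is +6 — the shift increases by 1 each position. Letter i (0-indexed) is shifted by i+3, so successive shifts are 3, 4, 5, ….
Decoding yiwzpox: y−3=v, i−4=e, w−5=r, z−6=t, p−7=i, o−8=g, x−9=o.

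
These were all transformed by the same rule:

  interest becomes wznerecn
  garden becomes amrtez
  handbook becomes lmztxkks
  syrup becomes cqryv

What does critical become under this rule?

irwnwimd

i(8)→w(22) and n(13)→z(25) fit y≡11x+12 (mod 26); the inverse of 11 mod 26 is 19. This is an affine cipher: with a=0,…,z=25, each position x becomes (11x+12) mod 26.
On critical: c(2)→11·2+12≡8=i; r(17)→11·17+12≡17=r; i(8)→11·8+12≡22=w; t(19)→11·19+12≡13=n; i(8)→11·8+12≡22=w; c(2)→11·2+12≡8=i; a(0)→11·0+12≡12=m; l(11)→11·11+12≡3=d (all mod 26).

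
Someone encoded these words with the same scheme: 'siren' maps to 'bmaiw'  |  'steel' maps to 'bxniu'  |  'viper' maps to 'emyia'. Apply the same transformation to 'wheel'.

flniu

Shifts by position in siren: pos 0: s→b (+9), pos 1: i→m (+4), pos 2: r→a (+9), pos 3: e→i (+4) — repeating every 2. It's a Vigenère-style cipher with numeric key [9,4]: position i shifts by key[i mod 2].
On wheel: w+9=f, h+4=l, e+9=n, e+4=i, l+9=u.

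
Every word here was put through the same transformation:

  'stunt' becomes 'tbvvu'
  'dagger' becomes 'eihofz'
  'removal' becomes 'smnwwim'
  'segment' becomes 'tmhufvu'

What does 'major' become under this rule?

A repeating key of period 2 is used — shifts +1, +8 over and over.
For major: m+1=n, a+8=i, j+1=k, o+8=w, r+1=s.

nikws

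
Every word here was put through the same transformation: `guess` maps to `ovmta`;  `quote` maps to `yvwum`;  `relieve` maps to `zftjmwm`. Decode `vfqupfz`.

neither

Shifts by position in guess: pos 0: g→o (+8), pos 1: u→v (+1), pos 2: e→m (+8), pos 3: s→t (+1) — repeating every 2. A repeating key of period 2 is used — shifts +8, +1 over and over.
Reversing it on vfqupfz: v−8=n, f−1=e, q−8=i, u−1=t, p−8=h, f−1=e, z−8=r.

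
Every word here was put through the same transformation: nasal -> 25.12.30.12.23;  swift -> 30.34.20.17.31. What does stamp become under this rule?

Letters become their 1-based position plus 11 (so a→12, b→13, …).
Applying it to stamp: s=19→30, t=20→31, a=1→12, m=13→24, p=16→27.

30.31.12.24.27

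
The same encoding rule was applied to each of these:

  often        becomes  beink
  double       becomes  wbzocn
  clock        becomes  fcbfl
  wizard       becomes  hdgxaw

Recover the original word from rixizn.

o(14)→b(1) and f(5)→e(4) fit y≡17x+23 (mod 26); the inverse of 17 mod 26 is 23. This is an affine cipher: with a=0,…,z=25, each position x becomes (17x+23) mod 26.
Reversing it on rixizn: r(17)→23·(17−23)≡18=s; i(8)→23·(8−23)≡19=t; x(23)→23·(23−23)≡0=a; i(8)→23·(8−23)≡19=t; z(25)→23·(25−23)≡20=u; n(13)→23·(13−23)≡4=e (all mod 26).

statue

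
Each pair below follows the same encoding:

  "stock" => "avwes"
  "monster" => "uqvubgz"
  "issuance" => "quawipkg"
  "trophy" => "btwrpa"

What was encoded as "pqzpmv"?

hornet

Shifts by position in stock: pos 0: s→a (+8), pos 1: t→v (+2), pos 2: o→w (+8), pos 3: c→e (+2) — repeating every 2. A repeating key of period 2 is used — shifts +8, +2 over and over.
Reversing it on pqzpmv: p−8=h, q−2=o, z−8=r, p−2=n, m−8=e, v−2=t.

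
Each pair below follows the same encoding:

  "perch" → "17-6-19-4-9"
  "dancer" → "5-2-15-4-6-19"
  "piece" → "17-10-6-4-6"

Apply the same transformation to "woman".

24-16-14-2-15

p is letter #16 and maps to 17: an offset of 1. The number is (letter's place in the alphabet, a=1) + 1.
On woman: w=23→24, o=15→16, m=13→14, a=1→2, n=14→15.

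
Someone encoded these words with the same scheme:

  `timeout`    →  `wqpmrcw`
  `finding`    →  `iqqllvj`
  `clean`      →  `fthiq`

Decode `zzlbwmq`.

written

Shifts by position in timeout: pos 0: t→w (+3), pos 1: i→q (+8), pos 2: m→p (+3), pos 3: e→m (+8) — repeating every 2. The shifts repeat in a cycle of length 2: positions 0,1,… shift by +3, +8, then the pattern repeats.
Undoing it on zzlbwmq: z−3=w, z−8=r, l−3=i, b−8=t, w−3=t, m−8=e, q−3=n.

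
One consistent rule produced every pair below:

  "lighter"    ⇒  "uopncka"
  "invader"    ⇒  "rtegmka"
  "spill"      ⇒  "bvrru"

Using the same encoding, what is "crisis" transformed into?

Shifts by position in lighter: pos 0: l→u (+9), pos 1: i→o (+6), pos 2: g→p (+9), pos 3: h→n (+6) — repeating every 2. The shifts repeat in a cycle of length 2: positions 0,1,… shift by +9, +6, then the pattern repeats.
Applying it to crisis: c+9=l, r+6=x, i+9=r, s+6=y, i+9=r, s+6=y.

lxryry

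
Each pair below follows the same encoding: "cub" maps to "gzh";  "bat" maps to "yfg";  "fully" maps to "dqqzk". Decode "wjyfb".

The output letters match the input read backwards, each shifted +5: cub reversed is buc. Read the word backwards and shift each letter +5.
Decoding wjyfb: shift back: w−5=r, j−5=e, y−5=t, f−5=a, b−5=w → retaw; then reverse → water.

water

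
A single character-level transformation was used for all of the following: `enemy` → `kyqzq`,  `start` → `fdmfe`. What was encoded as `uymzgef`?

Read the word backwards and shift each letter +12.
Decoding uymzgef: shift back: u−12=i, y−12=m, m−12=a, z−12=n, g−12=u, e−12=s, f−12=t → imanust; then reverse → tsunami.

tsunami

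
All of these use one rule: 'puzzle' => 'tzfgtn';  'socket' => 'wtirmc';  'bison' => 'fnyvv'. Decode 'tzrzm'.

Letter i (0-indexed) is shifted by i+4, so successive shifts are 4, 5, 6, ….
Undoing it on tzrzm: t−4=p, z−5=u, r−6=l, z−7=s, m−8=e.

pulse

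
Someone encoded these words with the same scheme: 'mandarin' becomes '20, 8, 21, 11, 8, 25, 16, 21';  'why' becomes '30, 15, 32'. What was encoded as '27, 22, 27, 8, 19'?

m is letter #13 and maps to 20: an offset of 7. The number is (letter's place in the alphabet, a=1) + 7.
Decoding 27, 22, 27, 8, 19: 27→(27−7)÷1=20=t, 22→(22−7)÷1=15=o, 27→(27−7)÷1=20=t, 8→(8−7)÷1=1=a, 19→(19−7)÷1=12=l.

total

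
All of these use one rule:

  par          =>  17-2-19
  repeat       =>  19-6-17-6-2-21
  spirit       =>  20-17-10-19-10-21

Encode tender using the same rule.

p is letter #16 and maps to 17: an offset of 1. Each letter is replaced by its alphabet position (a=1..z=26) + 1.
On tender: t=20→21, e=5→6, n=14→15, d=4→5, e=5→6, r=18→19.

21-6-15-5-6-19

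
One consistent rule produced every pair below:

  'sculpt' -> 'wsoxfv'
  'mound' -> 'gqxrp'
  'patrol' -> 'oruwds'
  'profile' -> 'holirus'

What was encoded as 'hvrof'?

close

The output letters match the input read backwards, each shifted +3: sculpt reversed is tplucs. Read the word backwards and shift each letter +3.
Undoing it on hvrof: shift back: h−3=e, v−3=s, r−3=o, o−3=l, f−3=c → esolc; then reverse → close.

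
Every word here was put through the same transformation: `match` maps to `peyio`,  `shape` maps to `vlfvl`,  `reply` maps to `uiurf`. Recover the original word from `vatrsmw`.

swollen

In match: m→p is +3, a→e is +4, t→y is +5, c→i is +6 — the shift increases by 1 each position. Letter i (0-indexed) is shifted by i+3, so successive shifts are 3, 4, 5, ….
Undoing it on vatrsmw: v−3=s, a−4=w, t−5=o, r−6=l, s−7=l, m−8=e, w−9=n.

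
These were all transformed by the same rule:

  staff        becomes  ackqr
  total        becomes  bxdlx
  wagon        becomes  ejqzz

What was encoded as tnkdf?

In staff: s→a is +8, t→c is +9, a→k is +10, f→q is +11 — the shift increases by 1 each position. Letter i (0-indexed) is shifted by i+8, so successive shifts are 8, 9, 10, ….
Reversing it on tnkdf: t−8=l, n−9=e, k−10=a, d−11=s, f−12=t.

least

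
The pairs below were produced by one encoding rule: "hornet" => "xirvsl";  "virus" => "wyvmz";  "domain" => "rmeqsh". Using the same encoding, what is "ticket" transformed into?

xiogmx

The output letters match the input read backwards, each shifted +4: hornet reversed is tenroh. Read the word backwards and shift each letter +4.
For ticket: reverse → tekcit; then shift: t+4=x, e+4=i, k+4=o, c+4=g, i+4=m, t+4=x.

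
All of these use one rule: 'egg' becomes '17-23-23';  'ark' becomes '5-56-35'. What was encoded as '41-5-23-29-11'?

e(#5)→17 and g(#7)→23: differences scale by 3, so n = 3·pos + 2. Each letter becomes 3×(its alphabet position, a=1..z=26) + 2.
Decoding 41-5-23-29-11: 41→(41−2)÷3=13=m, 5→(5−2)÷3=1=a, 23→(23−2)÷3=7=g, 29→(29−2)÷3=9=i, 11→(11−2)÷3=3=c.

magic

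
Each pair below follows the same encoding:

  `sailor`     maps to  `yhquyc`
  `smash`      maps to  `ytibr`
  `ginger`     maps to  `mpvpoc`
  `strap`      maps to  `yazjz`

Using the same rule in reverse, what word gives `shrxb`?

In sailor: s→y is +6, a→h is +7, i→q is +8, l→u is +9 — the shift increases by 1 each position. Each letter shifts forward by (position + 6), i.e. 6, 7, 8, … — the shift grows by one for each successive letter.
Reversing it on shrxb: s−6=m, h−7=a, r−8=j, x−9=o, b−10=r.

major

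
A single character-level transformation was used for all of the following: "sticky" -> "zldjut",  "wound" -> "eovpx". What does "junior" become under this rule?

spjovk

The output letters match the input read backwards, each shifted +1: sticky reversed is ykcits. Read the word backwards and shift each letter +1.
Applying it to junior: reverse → roinuj; then shift: r+1=s, o+1=p, i+1=j, n+1=o, u+1=v, j+1=k.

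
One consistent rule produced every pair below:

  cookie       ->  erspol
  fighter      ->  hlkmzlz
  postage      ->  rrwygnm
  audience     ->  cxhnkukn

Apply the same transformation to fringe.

In cookie: c→e is +2, o→r is +3, o→s is +4, k→p is +5 — the shift increases by 1 each position. The shift increases by 1 at each position, starting from +2: 2, 3, 4, ….
Applying it to fringe: f+2=h, r+3=u, i+4=m, n+5=s, g+6=m, e+7=l.

humsml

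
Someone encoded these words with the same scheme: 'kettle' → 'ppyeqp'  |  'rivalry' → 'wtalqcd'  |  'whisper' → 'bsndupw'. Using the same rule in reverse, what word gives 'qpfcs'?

Shifts by position in kettle: pos 0: k→p (+5), pos 1: e→p (+11), pos 2: t→y (+5), pos 3: t→e (+11) — repeating every 2. It's a Vigenère-style cipher with numeric key [5,11]: position i shifts by key[i mod 2].
Undoing it on qpfcs: q−5=l, p−11=e, f−5=a, c−11=r, s−5=n.

learn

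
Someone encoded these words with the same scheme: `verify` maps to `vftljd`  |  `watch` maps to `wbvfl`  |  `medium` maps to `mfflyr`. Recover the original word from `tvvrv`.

In verify: v→v is +0, e→f is +1, r→t is +2, i→l is +3 — the shift increases by 1 each position. Each letter shifts forward by its position index (0, 1, 2, …) — the shift grows by one for each successive letter.
Decoding tvvrv: t−0=t, v−1=u, v−2=t, r−3=o, v−4=r.

tutor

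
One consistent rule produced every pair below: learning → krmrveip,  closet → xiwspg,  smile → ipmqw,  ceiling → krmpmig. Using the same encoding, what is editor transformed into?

The output letters match the input read backwards, each shifted +4: learning reversed is gninrael. Two steps: reverse the string, then apply a Caesar shift of +4.
For editor: reverse → rotide; then shift: r+4=v, o+4=s, t+4=x, i+4=m, d+4=h, e+4=i.

vsxmhi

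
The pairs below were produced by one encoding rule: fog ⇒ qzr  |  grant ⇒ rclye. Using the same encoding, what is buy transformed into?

mfj

Compare letters: f→q is +11, o→z is +11, g→r is +11 — a constant shift. Each letter is shifted forward by 11 in the alphabet (a Caesar shift of +11).
For buy: b+11=m, u+11=f, y+11=j.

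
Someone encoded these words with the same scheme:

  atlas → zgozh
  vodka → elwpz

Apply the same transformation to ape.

Each pair mirrors across the alphabet (a↔z, t↔g, l↔o): positions sum to 25. Each letter is replaced by its mirror in the alphabet: a↔z, b↔y, c↔x, and so on (the Atbash cipher).
Applying it to ape: a↔z, p↔k, e↔v.

zkv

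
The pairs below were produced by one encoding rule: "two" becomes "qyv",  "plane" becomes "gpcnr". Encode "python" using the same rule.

The output letters match the input read backwards, each shifted +2: two reversed is owt. The word is reversed, then every letter is shifted forward by 2.
For python: reverse → nohtyp; then shift: n+2=p, o+2=q, h+2=j, t+2=v, y+2=a, p+2=r.

pqjvar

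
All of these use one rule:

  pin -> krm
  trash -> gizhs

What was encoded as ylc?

box

Each pair mirrors across the alphabet (p↔k, i↔r, n↔m): positions sum to 25. Each letter is replaced by its mirror in the alphabet: a↔z, b↔y, c↔x, and so on (the Atbash cipher).
Reversing it on ylc: y↔b, l↔o, c↔x.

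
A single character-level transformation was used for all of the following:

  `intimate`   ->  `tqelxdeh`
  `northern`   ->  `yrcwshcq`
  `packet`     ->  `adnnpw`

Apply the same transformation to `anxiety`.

lqilpwj

Shifts by position in intimate: pos 0: i→t (+11), pos 1: n→q (+3), pos 2: t→e (+11), pos 3: i→l (+3) — repeating every 2. It's a Vigenère-style cipher with numeric key [11,3]: position i shifts by key[i mod 2].
Applying it to anxiety: a+11=l, n+3=q, x+11=i, i+3=l, e+11=p, t+3=w, y+11=j.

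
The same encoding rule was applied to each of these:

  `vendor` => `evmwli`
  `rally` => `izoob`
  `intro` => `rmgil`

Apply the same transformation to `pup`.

kfk

This is the alphabet-reversal cipher (Atbash): a becomes z, b becomes y, etc.
Applying it to pup: p↔k, u↔f, p↔k.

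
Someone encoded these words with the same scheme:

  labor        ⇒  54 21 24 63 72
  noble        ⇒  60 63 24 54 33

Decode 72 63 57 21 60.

roman

l(#12)→54 and a(#1)→21: differences scale by 3, so n = 3·pos + 18. With a=1..z=26, the number is 3·pos + 18.
Decoding 72 63 57 21 60: 72→(72−18)÷3=18=r, 63→(63−18)÷3=15=o, 57→(57−18)÷3=13=m, 21→(21−18)÷3=1=a, 60→(60−18)÷3=14=n.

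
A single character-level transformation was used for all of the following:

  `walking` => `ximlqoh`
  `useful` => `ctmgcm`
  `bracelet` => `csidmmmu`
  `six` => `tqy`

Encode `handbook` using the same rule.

The rule splits by letter class: vowels +8, consonants +1.
On handbook: h(cons)+1=i, a(vowel)+8=i, n(cons)+1=o, d(cons)+1=e, b(cons)+1=c, o(vowel)+8=w, o(vowel)+8=w, k(cons)+1=l.

iioecwwl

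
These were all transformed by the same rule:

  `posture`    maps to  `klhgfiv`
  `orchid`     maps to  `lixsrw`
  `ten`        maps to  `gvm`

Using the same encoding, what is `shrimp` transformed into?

Each pair mirrors across the alphabet (p↔k, o↔l, s↔h): positions sum to 25. Letters are reflected about the middle of the alphabet (position → 25−position): Atbash.
On shrimp: s↔h, h↔s, r↔i, i↔r, m↔n, p↔k.

hsirnk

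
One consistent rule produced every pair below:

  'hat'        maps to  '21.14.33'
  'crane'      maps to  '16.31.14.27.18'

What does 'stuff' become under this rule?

32.33.34.19.19

h is letter #8 and maps to 21: an offset of 13. The number is (letter's place in the alphabet, a=1) + 13.
Applying it to stuff: s=19→32, t=20→33, u=21→34, f=6→19, f=6→19.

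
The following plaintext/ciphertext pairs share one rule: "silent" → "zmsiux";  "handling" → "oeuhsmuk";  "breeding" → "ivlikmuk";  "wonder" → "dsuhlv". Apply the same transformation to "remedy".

yitikc

Shifts by position in silent: pos 0: s→z (+7), pos 1: i→m (+4), pos 2: l→s (+7), pos 3: e→i (+4) — repeating every 2. It's a Vigenère-style cipher with numeric key [7,4]: position i shifts by key[i mod 2].
On remedy: r+7=y, e+4=i, m+7=t, e+4=i, d+7=k, y+4=c.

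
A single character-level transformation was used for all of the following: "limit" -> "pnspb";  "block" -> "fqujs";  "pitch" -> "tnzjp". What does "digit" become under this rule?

hnmpb

In limit: l→p is +4, i→n is +5, m→s is +6, i→p is +7 — the shift increases by 1 each position. Each letter shifts forward by (position + 4), i.e. 4, 5, 6, … — the shift grows by one for each successive letter.
On digit: d+4=h, i+5=n, g+6=m, i+7=p, t+8=b.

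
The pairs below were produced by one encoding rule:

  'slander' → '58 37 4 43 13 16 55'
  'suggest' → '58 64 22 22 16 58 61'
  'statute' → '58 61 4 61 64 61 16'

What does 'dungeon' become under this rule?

Each letter becomes 3×(its alphabet position, a=1..z=26) + 1.
For dungeon: d=4→13, u=21→64, n=14→43, g=7→22, e=5→16, o=15→46, n=14→43.

13 64 43 22 16 46 43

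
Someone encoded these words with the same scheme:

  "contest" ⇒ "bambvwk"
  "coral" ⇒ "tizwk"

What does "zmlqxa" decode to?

spider

The output letters match the input read backwards, each shifted +8: contest reversed is tsetnoc. Read the word backwards and shift each letter +8.
Decoding zmlqxa: shift back: z−8=r, m−8=e, l−8=d, q−8=i, x−8=p, a−8=s → redips; then reverse → spider.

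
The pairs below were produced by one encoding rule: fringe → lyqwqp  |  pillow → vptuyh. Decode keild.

In fringe: f→l is +6, r→y is +7, i→q is +8, n→w is +9 — the shift increases by 1 each position. Letter i (0-indexed) is shifted by i+6, so successive shifts are 6, 7, 8, ….
Undoing it on keild: k−6=e, e−7=x, i−8=a, l−9=c, d−10=t.

exact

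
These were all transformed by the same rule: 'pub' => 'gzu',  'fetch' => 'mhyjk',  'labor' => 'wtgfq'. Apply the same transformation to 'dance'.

The output letters match the input read backwards, each shifted +5: pub reversed is bup. Two steps: reverse the string, then apply a Caesar shift of +5.
On dance: reverse → ecnad; then shift: e+5=j, c+5=h, n+5=s, a+5=f, d+5=i.

jhsfi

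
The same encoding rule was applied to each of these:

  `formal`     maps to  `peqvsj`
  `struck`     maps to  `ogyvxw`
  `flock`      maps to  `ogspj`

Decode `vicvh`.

Read the word backwards and shift each letter +4.
Decoding vicvh: shift back: v−4=r, i−4=e, c−4=y, v−4=r, h−4=d → reyrd; then reverse → dryer.

dryer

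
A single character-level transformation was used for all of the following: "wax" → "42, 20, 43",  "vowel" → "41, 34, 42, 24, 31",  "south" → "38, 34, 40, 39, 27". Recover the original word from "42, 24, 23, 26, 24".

w is letter #23 and maps to 42: an offset of 19. The number is (letter's place in the alphabet, a=1) + 19.
Reversing it on 42, 24, 23, 26, 24: 42→(42−19)÷1=23=w, 24→(24−19)÷1=5=e, 23→(23−19)÷1=4=d, 26→(26−19)÷1=7=g, 24→(24−19)÷1=5=e.

wedge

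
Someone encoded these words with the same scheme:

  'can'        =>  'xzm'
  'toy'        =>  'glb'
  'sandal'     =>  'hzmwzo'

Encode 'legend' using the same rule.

ovtvmw

Each pair mirrors across the alphabet (c↔x, a↔z, n↔m): positions sum to 25. This is the alphabet-reversal cipher (Atbash): a becomes z, b becomes y, etc.
For legend: l↔o, e↔v, g↔t, e↔v, n↔m, d↔w.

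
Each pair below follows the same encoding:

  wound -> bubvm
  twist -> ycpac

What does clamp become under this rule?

hrhuy

In wound: w→b is +5, o→u is +6, u→b is +7, n→v is +8 — the shift increases by 1 each position. Each letter shifts forward by (position + 5), i.e. 5, 6, 7, … — the shift grows by one for each successive letter.
On clamp: c+5=h, l+6=r, a+7=h, m+8=u, p+9=y.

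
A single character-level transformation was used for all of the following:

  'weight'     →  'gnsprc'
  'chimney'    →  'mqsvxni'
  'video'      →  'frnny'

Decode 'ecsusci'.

utility

Shifts by position in weight: pos 0: w→g (+10), pos 1: e→n (+9), pos 2: i→s (+10), pos 3: g→p (+9) — repeating every 2. It's a Vigenère-style cipher with numeric key [10,9]: position i shifts by key[i mod 2].
Undoing it on ecsusci: e−10=u, c−9=t, s−10=i, u−9=l, s−10=i, c−9=t, i−10=y.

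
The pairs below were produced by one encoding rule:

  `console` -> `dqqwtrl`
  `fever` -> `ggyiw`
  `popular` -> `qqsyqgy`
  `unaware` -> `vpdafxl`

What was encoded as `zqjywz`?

yogurt

In console: c→d is +1, o→q is +2, n→q is +3, s→w is +4 — the shift increases by 1 each position. Letter i (0-indexed) is shifted by i+1, so successive shifts are 1, 2, 3, ….
Undoing it on zqjywz: z−1=y, q−2=o, j−3=g, y−4=u, w−5=r, z−6=t.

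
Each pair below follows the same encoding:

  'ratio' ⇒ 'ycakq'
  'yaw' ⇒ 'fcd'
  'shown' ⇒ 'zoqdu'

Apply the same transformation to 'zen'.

The shift depends on letter class: consonant r→y is +7, but vowel a→c is +2. The rule splits by letter class: vowels +2, consonants +7.
For zen: z(cons)+7=g, e(vowel)+2=g, n(cons)+7=u.

ggu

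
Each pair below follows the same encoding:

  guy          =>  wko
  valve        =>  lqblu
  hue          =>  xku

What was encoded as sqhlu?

Compare letters: g→w is +16, u→k is +16, y→o is +16 — a constant shift. This is a Caesar cipher with shift 16.
Undoing it on sqhlu: s−16=c, q−16=a, h−16=r, l−16=v, u−16=e.

carve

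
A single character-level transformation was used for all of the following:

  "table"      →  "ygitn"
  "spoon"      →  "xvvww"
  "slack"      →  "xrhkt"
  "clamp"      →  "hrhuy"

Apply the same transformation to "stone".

xzvvn

In table: t→y is +5, a→g is +6, b→i is +7, l→t is +8 — the shift increases by 1 each position. Letter i (0-indexed) is shifted by i+5, so successive shifts are 5, 6, 7, ….
Applying it to stone: s+5=x, t+6=z, o+7=v, n+8=v, e+9=n.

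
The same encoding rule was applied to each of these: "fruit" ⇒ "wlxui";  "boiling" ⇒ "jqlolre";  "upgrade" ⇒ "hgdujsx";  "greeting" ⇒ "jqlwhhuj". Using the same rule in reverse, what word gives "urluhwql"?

interior

The output letters match the input read backwards, each shifted +3: fruit reversed is tiurf. Two steps: reverse the string, then apply a Caesar shift of +3.
Reversing it on urluhwql: shift back: u−3=r, r−3=o, l−3=i, u−3=r, h−3=e, w−3=t, q−3=n, l−3=i → roiretni; then reverse → interior.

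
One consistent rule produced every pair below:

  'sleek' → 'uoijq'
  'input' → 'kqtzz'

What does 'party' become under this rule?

rdvye

Each letter shifts forward by (position + 2), i.e. 2, 3, 4, … — the shift grows by one for each successive letter.
On party: p+2=r, a+3=d, r+4=v, t+5=y, y+6=e.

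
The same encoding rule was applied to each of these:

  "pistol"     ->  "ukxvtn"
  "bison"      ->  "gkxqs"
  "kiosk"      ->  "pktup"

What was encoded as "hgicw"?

Shifts by position in pistol: pos 0: p→u (+5), pos 1: i→k (+2), pos 2: s→x (+5), pos 3: t→v (+2) — repeating every 2. It's a Vigenère-style cipher with numeric key [5,2]: position i shifts by key[i mod 2].
Undoing it on hgicw: h−5=c, g−2=e, i−5=d, c−2=a, w−5=r.

cedar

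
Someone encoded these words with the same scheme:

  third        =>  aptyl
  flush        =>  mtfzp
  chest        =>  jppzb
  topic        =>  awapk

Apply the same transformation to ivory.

Shifts by position in third: pos 0: t→a (+7), pos 1: h→p (+8), pos 2: i→t (+11), pos 3: r→y (+7), pos 4: d→l (+8) — repeating every 3. It's a Vigenère-style cipher with numeric key [7,8,11]: position i shifts by key[i mod 3].
On ivory: i+7=p, v+8=d, o+11=z, r+7=y, y+8=g.

pdzyg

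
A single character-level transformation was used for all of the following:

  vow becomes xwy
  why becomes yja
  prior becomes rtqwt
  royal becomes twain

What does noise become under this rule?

The rule splits by letter class: vowels +8, consonants +2.
For noise: n(cons)+2=p, o(vowel)+8=w, i(vowel)+8=q, s(cons)+2=u, e(vowel)+8=m.

pwqum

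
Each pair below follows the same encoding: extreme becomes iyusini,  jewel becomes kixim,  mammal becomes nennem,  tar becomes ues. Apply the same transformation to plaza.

qmeae

The shift depends on letter class: consonant x→y is +1, but vowel e→i is +4. Vowels shift forward by 4 and consonants shift forward by 1.
For plaza: p(cons)+1=q, l(cons)+1=m, a(vowel)+4=e, z(cons)+1=a, a(vowel)+4=e.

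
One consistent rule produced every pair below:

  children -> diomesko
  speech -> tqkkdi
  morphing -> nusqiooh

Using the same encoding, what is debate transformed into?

The shift depends on letter class: consonant c→d is +1, but vowel i→o is +6. Vowels shift forward by 6 and consonants shift forward by 1.
On debate: d(cons)+1=e, e(vowel)+6=k, b(cons)+1=c, a(vowel)+6=g, t(cons)+1=u, e(vowel)+6=k.

ekcguk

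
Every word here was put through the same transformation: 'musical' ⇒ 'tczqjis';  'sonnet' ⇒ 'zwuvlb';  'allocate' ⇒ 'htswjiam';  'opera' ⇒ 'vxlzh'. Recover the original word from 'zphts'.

Shifts by position in musical: pos 0: m→t (+7), pos 1: u→c (+8), pos 2: s→z (+7), pos 3: i→q (+8) — repeating every 2. It's a Vigenère-style cipher with numeric key [7,8]: position i shifts by key[i mod 2].
Reversing it on zphts: z−7=s, p−8=h, h−7=a, t−8=l, s−7=l.

shall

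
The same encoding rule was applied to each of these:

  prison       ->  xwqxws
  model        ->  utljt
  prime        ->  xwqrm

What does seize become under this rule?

It's a Vigenère-style cipher with numeric key [8,5]: position i shifts by key[i mod 2].
For seize: s+8=a, e+5=j, i+8=q, z+5=e, e+8=m.

ajqem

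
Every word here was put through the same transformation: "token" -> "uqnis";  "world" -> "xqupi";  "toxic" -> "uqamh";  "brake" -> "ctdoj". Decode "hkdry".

In token: t→u is +1, o→q is +2, k→n is +3, e→i is +4 — the shift increases by 1 each position. Each letter shifts forward by (position + 1), i.e. 1, 2, 3, … — the shift grows by one for each successive letter.
Undoing it on hkdry: h−1=g, k−2=i, d−3=a, r−4=n, y−5=t.

giant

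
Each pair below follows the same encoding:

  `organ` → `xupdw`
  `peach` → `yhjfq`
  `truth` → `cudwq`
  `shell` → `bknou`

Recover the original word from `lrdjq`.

Shifts by position in organ: pos 0: o→x (+9), pos 1: r→u (+3), pos 2: g→p (+9), pos 3: a→d (+3) — repeating every 2. A repeating key of period 2 is used — shifts +9, +3 over and over.
Undoing it on lrdjq: l−9=c, r−3=o, d−9=u, j−3=g, q−9=h.

cough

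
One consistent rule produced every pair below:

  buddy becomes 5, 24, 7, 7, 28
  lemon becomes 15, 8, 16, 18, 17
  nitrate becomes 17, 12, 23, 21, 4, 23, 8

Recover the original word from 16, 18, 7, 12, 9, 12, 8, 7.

modified

Letters become their 1-based position plus 3 (so a→4, b→5, …).
Decoding 16, 18, 7, 12, 9, 12, 8, 7: 16→(16−3)÷1=13=m, 18→(18−3)÷1=15=o, 7→(7−3)÷1=4=d, 12→(12−3)÷1=9=i, 9→(9−3)÷1=6=f, 12→(12−3)÷1=9=i, 8→(8−3)÷1=5=e, 7→(7−3)÷1=4=d.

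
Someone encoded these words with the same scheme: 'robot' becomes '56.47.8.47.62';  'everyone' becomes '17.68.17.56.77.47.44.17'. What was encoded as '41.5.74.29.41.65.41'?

maximum

r(#18)→56 and o(#15)→47: differences scale by 3, so n = 3·pos + 2. With a=1..z=26, the number is 3·pos + 2.
Reversing it on 41.5.74.29.41.65.41: 41→(41−2)÷3=13=m, 5→(5−2)÷3=1=a, 74→(74−2)÷3=24=x, 29→(29−2)÷3=9=i, 41→(41−2)÷3=13=m, 65→(65−2)÷3=21=u, 41→(41−2)÷3=13=m.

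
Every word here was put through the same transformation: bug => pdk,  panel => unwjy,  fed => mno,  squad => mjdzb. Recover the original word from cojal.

The output letters match the input read backwards, each shifted +9: bug reversed is gub. Read the word backwards and shift each letter +9.
Undoing it on cojal: shift back: c−9=t, o−9=f, j−9=a, a−9=r, l−9=c → tfarc; then reverse → craft.

craft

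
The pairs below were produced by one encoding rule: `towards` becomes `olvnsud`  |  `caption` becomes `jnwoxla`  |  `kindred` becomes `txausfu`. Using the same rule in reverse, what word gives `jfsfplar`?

ceremony

Each letter's alphabet position (a=0..z=25) is mapped through 11·x+13 mod 26 — an affine cipher.
Undoing it on jfsfplar: j(9)→19·(9−13)≡2=c; f(5)→19·(5−13)≡4=e; s(18)→19·(18−13)≡17=r; f(5)→19·(5−13)≡4=e; p(15)→19·(15−13)≡12=m; l(11)→19·(11−13)≡14=o; a(0)→19·(0−13)≡13=n; r(17)→19·(17−13)≡24=y (all mod 26).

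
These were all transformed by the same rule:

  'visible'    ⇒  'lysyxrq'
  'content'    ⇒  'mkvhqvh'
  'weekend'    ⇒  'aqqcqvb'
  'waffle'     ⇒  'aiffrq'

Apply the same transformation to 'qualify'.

Treating letters as 0–25, the rule is x ↦ 15x + 8 (mod 26).
On qualify: q(16)→15·16+8≡14=o; u(20)→15·20+8≡22=w; a(0)→15·0+8≡8=i; l(11)→15·11+8≡17=r; i(8)→15·8+8≡24=y; f(5)→15·5+8≡5=f; y(24)→15·24+8≡4=e (all mod 26).

owiryfe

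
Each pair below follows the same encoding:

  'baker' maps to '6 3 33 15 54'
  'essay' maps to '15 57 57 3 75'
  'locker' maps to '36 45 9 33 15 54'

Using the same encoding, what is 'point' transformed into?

b(#2)→6 and a(#1)→3: differences scale by 3, so n = 3·pos + 0. The formula is n = 3×(alphabet index, a=1).
On point: p=16→48, o=15→45, i=9→27, n=14→42, t=20→60.

48 45 27 42 60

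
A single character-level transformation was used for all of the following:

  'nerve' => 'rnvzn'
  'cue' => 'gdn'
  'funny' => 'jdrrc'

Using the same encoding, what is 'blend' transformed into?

The shift depends on letter class: consonant n→r is +4, but vowel e→n is +9. Vowels shift forward by 9 and consonants shift forward by 4.
For blend: b(cons)+4=f, l(cons)+4=p, e(vowel)+9=n, n(cons)+4=r, d(cons)+4=h.

fpnrh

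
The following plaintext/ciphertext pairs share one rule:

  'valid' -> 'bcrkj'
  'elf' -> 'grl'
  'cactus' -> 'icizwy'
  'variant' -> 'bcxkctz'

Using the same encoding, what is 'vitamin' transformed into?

bkzcskt

Vowels shift forward by 2 and consonants shift forward by 6.
For vitamin: v(cons)+6=b, i(vowel)+2=k, t(cons)+6=z, a(vowel)+2=c, m(cons)+6=s, i(vowel)+2=k, n(cons)+6=t.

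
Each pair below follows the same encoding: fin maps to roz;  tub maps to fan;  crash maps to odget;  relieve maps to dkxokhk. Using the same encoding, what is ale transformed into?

gxk

The rule splits by letter class: vowels +6, consonants +12.
On ale: a(vowel)+6=g, l(cons)+12=x, e(vowel)+6=k.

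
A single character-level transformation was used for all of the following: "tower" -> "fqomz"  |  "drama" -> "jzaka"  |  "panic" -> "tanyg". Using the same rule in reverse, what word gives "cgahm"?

t(19)→f(5) and o(14)→q(16) fit y≡3x+0 (mod 26); the inverse of 3 mod 26 is 9. This is an affine cipher: with a=0,…,z=25, each position x becomes (3x+0) mod 26.
Reversing it on cgahm: c(2)→9·(2−0)≡18=s; g(6)→9·(6−0)≡2=c; a(0)→9·(0−0)≡0=a; h(7)→9·(7−0)≡11=l; m(12)→9·(12−0)≡4=e (all mod 26).

scale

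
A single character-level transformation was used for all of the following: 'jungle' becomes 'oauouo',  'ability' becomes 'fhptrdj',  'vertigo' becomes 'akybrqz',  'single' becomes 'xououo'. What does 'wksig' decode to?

In jungle: j→o is +5, u→a is +6, n→u is +7, g→o is +8 — the shift increases by 1 each position. Each letter shifts forward by (position + 5), i.e. 5, 6, 7, … — the shift grows by one for each successive letter.
Reversing it on wksig: w−5=r, k−6=e, s−7=l, i−8=a, g−9=x.

relax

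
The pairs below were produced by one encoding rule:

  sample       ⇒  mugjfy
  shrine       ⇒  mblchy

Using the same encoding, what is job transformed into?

Compare letters: s→m is +20, a→u is +20, m→g is +20 — a constant shift. It's a constant shift of +20 (ROT20).
For job: j+20=d, o+20=i, b+20=v.

div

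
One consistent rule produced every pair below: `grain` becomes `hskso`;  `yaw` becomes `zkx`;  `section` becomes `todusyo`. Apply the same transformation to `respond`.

The shift depends on letter class: consonant g→h is +1, but vowel a→k is +10. Two shifts are in play — +10 for a/e/i/o/u, +1 for every other letter.
For respond: r(cons)+1=s, e(vowel)+10=o, s(cons)+1=t, p(cons)+1=q, o(vowel)+10=y, n(cons)+1=o, d(cons)+1=e.

sotqyoe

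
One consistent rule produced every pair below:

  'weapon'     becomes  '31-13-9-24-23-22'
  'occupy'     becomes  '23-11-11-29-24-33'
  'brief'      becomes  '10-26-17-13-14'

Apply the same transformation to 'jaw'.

Each letter is replaced by its alphabet position (a=1..z=26) + 8.
On jaw: j=10→18, a=1→9, w=23→31.

18-9-31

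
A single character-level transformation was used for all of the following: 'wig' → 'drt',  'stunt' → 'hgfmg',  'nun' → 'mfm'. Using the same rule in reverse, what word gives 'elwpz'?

Each pair mirrors across the alphabet (w↔d, i↔r, g↔t): positions sum to 25. This is the alphabet-reversal cipher (Atbash): a becomes z, b becomes y, etc.
Undoing it on elwpz: e↔v, l↔o, w↔d, p↔k, z↔a.

vodka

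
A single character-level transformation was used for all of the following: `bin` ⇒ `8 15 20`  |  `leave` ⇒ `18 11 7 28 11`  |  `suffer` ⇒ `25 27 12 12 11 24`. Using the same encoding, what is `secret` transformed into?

25 11 9 24 11 26

Each letter is replaced by its alphabet position (a=1..z=26) + 6.
On secret: s=19→25, e=5→11, c=3→9, r=18→24, e=5→11, t=20→26.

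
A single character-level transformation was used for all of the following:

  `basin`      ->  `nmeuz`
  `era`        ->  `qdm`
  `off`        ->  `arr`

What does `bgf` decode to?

Every letter moves 12 places later in the alphabet, wrapping around z→a.
Undoing it on bgf: b−12=p, g−12=u, f−12=t.

put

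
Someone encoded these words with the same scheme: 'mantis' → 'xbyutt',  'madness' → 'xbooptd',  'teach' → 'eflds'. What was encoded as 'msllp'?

Shifts by position in mantis: pos 0: m→x (+11), pos 1: a→b (+1), pos 2: n→y (+11), pos 3: t→u (+1) — repeating every 2. The shifts repeat in a cycle of length 2: positions 0,1,… shift by +11, +1, then the pattern repeats.
Reversing it on msllp: m−11=b, s−1=r, l−11=a, l−1=k, p−11=e.

brake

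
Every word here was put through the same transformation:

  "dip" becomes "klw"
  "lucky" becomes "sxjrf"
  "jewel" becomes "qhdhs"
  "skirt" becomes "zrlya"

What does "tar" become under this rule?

ady

The shift depends on letter class: consonant d→k is +7, but vowel i→l is +3. Vowels shift forward by 3 and consonants shift forward by 7.
Applying it to tar: t(cons)+7=a, a(vowel)+3=d, r(cons)+7=y.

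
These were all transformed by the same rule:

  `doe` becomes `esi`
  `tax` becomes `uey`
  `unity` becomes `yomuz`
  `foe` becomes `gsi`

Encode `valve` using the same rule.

The shift depends on letter class: consonant d→e is +1, but vowel o→s is +4. The rule splits by letter class: vowels +4, consonants +1.
Applying it to valve: v(cons)+1=w, a(vowel)+4=e, l(cons)+1=m, v(cons)+1=w, e(vowel)+4=i.

wemwi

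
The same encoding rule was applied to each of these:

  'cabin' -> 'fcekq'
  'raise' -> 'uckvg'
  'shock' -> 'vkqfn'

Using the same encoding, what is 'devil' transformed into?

The shift depends on letter class: consonant c→f is +3, but vowel a→c is +2. Two shifts are in play — +2 for a/e/i/o/u, +3 for every other letter.
For devil: d(cons)+3=g, e(vowel)+2=g, v(cons)+3=y, i(vowel)+2=k, l(cons)+3=o.

ggyko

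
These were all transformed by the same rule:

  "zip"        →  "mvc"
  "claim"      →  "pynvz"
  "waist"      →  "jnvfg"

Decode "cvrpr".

piece

Compare letters: z→m is +13, i→v is +13, p→c is +13 — a constant shift. It's a constant shift of +13 (ROT13).
Reversing it on cvrpr: c−13=p, v−13=i, r−13=e, p−13=c, r−13=e.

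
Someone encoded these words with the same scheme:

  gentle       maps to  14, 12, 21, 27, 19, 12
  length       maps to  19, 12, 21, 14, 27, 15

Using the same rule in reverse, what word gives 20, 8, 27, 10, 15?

match

Each letter is replaced by its alphabet position (a=1..z=26) + 7.
Reversing it on 20, 8, 27, 10, 15: 20→(20−7)÷1=13=m, 8→(8−7)÷1=1=a, 27→(27−7)÷1=20=t, 10→(10−7)÷1=3=c, 15→(15−7)÷1=8=h.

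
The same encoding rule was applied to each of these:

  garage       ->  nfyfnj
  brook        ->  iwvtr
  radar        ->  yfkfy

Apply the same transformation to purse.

Shifts by position in garage: pos 0: g→n (+7), pos 1: a→f (+5), pos 2: r→y (+7), pos 3: a→f (+5) — repeating every 2. It's a Vigenère-style cipher with numeric key [7,5]: position i shifts by key[i mod 2].
For purse: p+7=w, u+5=z, r+7=y, s+5=x, e+7=l.

wzyxl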